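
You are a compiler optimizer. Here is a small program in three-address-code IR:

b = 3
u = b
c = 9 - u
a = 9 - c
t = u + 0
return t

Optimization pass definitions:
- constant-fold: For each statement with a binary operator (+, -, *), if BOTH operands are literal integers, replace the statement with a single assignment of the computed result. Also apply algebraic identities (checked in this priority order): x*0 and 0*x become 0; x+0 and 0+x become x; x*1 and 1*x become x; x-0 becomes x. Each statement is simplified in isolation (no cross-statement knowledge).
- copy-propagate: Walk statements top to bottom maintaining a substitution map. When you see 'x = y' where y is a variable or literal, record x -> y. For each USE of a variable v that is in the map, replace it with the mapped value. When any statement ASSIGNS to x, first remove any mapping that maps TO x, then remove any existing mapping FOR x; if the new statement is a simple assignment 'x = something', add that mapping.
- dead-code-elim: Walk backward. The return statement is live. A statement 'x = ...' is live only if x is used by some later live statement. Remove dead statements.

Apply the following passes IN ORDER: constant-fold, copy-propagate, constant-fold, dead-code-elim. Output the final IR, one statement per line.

Initial IR:
  b = 3
  u = b
  c = 9 - u
  a = 9 - c
  t = u + 0
  return t
After constant-fold (6 stmts):
  b = 3
  u = b
  c = 9 - u
  a = 9 - c
  t = u
  return t
After copy-propagate (6 stmts):
  b = 3
  u = 3
  c = 9 - 3
  a = 9 - c
  t = 3
  return 3
After constant-fold (6 stmts):
  b = 3
  u = 3
  c = 6
  a = 9 - c
  t = 3
  return 3
After dead-code-elim (1 stmts):
  return 3

Answer: return 3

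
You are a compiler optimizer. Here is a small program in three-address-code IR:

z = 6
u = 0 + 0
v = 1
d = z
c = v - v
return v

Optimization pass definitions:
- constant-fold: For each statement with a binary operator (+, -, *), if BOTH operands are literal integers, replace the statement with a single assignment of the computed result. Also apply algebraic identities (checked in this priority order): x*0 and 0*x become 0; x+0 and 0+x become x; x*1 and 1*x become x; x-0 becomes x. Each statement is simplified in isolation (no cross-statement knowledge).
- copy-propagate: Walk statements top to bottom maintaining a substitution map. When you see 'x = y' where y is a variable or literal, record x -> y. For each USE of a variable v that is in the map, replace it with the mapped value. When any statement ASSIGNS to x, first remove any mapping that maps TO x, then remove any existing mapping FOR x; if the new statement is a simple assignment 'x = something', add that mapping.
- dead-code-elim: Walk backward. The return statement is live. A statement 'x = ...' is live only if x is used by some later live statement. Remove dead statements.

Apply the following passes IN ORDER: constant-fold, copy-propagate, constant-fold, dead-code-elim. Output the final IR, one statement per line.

Answer: return 1

Derivation:
Initial IR:
  z = 6
  u = 0 + 0
  v = 1
  d = z
  c = v - v
  return v
After constant-fold (6 stmts):
  z = 6
  u = 0
  v = 1
  d = z
  c = v - v
  return v
After copy-propagate (6 stmts):
  z = 6
  u = 0
  v = 1
  d = 6
  c = 1 - 1
  return 1
After constant-fold (6 stmts):
  z = 6
  u = 0
  v = 1
  d = 6
  c = 0
  return 1
After dead-code-elim (1 stmts):
  return 1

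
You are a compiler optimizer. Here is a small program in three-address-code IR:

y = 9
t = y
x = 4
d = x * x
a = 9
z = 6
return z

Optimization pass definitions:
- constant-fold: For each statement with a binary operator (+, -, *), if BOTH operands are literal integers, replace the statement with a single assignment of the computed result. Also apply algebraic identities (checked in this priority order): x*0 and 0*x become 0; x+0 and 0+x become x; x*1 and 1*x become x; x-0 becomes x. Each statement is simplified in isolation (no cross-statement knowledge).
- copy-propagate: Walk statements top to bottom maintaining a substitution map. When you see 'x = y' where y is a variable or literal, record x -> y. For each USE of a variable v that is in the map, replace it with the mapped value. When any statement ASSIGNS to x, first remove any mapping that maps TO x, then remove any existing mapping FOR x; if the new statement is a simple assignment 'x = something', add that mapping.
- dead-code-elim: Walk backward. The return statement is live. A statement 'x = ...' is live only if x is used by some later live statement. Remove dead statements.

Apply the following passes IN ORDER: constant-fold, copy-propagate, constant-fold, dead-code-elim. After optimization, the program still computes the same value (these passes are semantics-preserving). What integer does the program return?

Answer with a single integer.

Answer: 6

Derivation:
Initial IR:
  y = 9
  t = y
  x = 4
  d = x * x
  a = 9
  z = 6
  return z
After constant-fold (7 stmts):
  y = 9
  t = y
  x = 4
  d = x * x
  a = 9
  z = 6
  return z
After copy-propagate (7 stmts):
  y = 9
  t = 9
  x = 4
  d = 4 * 4
  a = 9
  z = 6
  return 6
After constant-fold (7 stmts):
  y = 9
  t = 9
  x = 4
  d = 16
  a = 9
  z = 6
  return 6
After dead-code-elim (1 stmts):
  return 6
Evaluate:
  y = 9  =>  y = 9
  t = y  =>  t = 9
  x = 4  =>  x = 4
  d = x * x  =>  d = 16
  a = 9  =>  a = 9
  z = 6  =>  z = 6
  return z = 6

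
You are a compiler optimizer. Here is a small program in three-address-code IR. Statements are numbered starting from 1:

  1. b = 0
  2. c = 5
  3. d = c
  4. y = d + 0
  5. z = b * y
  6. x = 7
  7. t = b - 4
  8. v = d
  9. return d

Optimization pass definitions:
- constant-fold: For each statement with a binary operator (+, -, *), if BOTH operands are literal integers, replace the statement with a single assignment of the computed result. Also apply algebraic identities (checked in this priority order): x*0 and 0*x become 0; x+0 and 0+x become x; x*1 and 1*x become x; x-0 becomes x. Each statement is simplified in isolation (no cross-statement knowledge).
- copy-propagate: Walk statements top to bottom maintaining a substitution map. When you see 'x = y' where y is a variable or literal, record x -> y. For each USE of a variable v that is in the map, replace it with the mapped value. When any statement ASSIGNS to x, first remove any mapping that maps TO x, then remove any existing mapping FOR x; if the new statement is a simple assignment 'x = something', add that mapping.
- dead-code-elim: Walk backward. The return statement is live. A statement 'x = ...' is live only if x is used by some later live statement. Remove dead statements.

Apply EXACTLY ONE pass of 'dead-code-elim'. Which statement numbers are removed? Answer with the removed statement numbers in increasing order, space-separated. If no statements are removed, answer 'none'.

Backward liveness scan:
Stmt 1 'b = 0': DEAD (b not in live set [])
Stmt 2 'c = 5': KEEP (c is live); live-in = []
Stmt 3 'd = c': KEEP (d is live); live-in = ['c']
Stmt 4 'y = d + 0': DEAD (y not in live set ['d'])
Stmt 5 'z = b * y': DEAD (z not in live set ['d'])
Stmt 6 'x = 7': DEAD (x not in live set ['d'])
Stmt 7 't = b - 4': DEAD (t not in live set ['d'])
Stmt 8 'v = d': DEAD (v not in live set ['d'])
Stmt 9 'return d': KEEP (return); live-in = ['d']
Removed statement numbers: [1, 4, 5, 6, 7, 8]
Surviving IR:
  c = 5
  d = c
  return d

Answer: 1 4 5 6 7 8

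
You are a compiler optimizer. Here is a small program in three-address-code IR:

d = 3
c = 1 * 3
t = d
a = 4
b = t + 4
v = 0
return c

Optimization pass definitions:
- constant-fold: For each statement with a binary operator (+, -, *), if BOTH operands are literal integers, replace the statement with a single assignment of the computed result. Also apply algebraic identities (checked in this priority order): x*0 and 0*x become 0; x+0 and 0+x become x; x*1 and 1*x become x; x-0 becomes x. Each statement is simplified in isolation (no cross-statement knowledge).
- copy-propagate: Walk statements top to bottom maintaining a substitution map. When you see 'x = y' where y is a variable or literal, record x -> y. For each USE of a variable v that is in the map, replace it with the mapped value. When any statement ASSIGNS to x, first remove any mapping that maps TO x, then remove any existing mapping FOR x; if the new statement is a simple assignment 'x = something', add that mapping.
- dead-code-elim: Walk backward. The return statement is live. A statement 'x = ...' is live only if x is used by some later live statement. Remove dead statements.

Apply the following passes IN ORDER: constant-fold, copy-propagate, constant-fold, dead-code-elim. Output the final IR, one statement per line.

Answer: return 3

Derivation:
Initial IR:
  d = 3
  c = 1 * 3
  t = d
  a = 4
  b = t + 4
  v = 0
  return c
After constant-fold (7 stmts):
  d = 3
  c = 3
  t = d
  a = 4
  b = t + 4
  v = 0
  return c
After copy-propagate (7 stmts):
  d = 3
  c = 3
  t = 3
  a = 4
  b = 3 + 4
  v = 0
  return 3
After constant-fold (7 stmts):
  d = 3
  c = 3
  t = 3
  a = 4
  b = 7
  v = 0
  return 3
After dead-code-elim (1 stmts):
  return 3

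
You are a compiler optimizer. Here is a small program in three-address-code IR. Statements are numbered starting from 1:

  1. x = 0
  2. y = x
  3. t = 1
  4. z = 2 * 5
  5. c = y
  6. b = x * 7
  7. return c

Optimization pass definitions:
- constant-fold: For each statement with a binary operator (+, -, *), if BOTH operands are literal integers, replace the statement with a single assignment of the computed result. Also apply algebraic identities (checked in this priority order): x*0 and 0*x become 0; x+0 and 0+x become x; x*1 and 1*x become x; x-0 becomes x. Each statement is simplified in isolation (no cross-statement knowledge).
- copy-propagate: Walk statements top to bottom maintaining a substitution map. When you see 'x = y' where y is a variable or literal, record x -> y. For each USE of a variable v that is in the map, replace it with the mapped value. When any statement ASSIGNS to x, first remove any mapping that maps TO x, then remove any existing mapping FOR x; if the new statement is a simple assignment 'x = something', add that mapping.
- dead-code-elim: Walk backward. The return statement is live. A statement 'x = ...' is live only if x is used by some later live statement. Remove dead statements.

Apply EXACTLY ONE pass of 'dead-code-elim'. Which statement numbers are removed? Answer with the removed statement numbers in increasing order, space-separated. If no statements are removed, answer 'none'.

Backward liveness scan:
Stmt 1 'x = 0': KEEP (x is live); live-in = []
Stmt 2 'y = x': KEEP (y is live); live-in = ['x']
Stmt 3 't = 1': DEAD (t not in live set ['y'])
Stmt 4 'z = 2 * 5': DEAD (z not in live set ['y'])
Stmt 5 'c = y': KEEP (c is live); live-in = ['y']
Stmt 6 'b = x * 7': DEAD (b not in live set ['c'])
Stmt 7 'return c': KEEP (return); live-in = ['c']
Removed statement numbers: [3, 4, 6]
Surviving IR:
  x = 0
  y = x
  c = y
  return c

Answer: 3 4 6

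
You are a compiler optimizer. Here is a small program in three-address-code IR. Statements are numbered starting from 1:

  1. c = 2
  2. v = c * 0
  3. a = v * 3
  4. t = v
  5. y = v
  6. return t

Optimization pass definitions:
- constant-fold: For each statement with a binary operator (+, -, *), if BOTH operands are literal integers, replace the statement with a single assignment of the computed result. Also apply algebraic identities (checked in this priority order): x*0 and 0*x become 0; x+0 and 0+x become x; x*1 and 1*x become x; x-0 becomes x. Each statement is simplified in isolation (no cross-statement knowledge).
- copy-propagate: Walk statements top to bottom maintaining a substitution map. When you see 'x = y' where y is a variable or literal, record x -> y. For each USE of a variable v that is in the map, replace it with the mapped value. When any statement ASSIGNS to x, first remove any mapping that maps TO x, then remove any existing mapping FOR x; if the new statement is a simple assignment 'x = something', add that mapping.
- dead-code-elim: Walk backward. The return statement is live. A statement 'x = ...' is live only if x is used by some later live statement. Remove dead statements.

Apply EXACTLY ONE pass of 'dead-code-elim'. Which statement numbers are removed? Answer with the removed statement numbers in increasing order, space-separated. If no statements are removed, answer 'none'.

Backward liveness scan:
Stmt 1 'c = 2': KEEP (c is live); live-in = []
Stmt 2 'v = c * 0': KEEP (v is live); live-in = ['c']
Stmt 3 'a = v * 3': DEAD (a not in live set ['v'])
Stmt 4 't = v': KEEP (t is live); live-in = ['v']
Stmt 5 'y = v': DEAD (y not in live set ['t'])
Stmt 6 'return t': KEEP (return); live-in = ['t']
Removed statement numbers: [3, 5]
Surviving IR:
  c = 2
  v = c * 0
  t = v
  return t

Answer: 3 5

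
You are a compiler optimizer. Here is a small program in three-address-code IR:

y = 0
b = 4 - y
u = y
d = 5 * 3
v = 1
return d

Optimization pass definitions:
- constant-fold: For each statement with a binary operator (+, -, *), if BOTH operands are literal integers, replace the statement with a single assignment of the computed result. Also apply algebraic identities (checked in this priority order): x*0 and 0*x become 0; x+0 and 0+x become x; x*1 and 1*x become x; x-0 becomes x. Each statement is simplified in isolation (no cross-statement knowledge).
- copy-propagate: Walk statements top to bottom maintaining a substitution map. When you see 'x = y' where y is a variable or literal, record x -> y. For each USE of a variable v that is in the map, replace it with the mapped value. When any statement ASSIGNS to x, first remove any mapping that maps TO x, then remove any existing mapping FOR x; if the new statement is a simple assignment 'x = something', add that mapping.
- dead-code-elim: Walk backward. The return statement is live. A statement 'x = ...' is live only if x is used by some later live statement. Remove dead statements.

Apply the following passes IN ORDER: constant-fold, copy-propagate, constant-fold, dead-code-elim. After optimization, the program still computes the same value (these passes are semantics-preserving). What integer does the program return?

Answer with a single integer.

Initial IR:
  y = 0
  b = 4 - y
  u = y
  d = 5 * 3
  v = 1
  return d
After constant-fold (6 stmts):
  y = 0
  b = 4 - y
  u = y
  d = 15
  v = 1
  return d
After copy-propagate (6 stmts):
  y = 0
  b = 4 - 0
  u = 0
  d = 15
  v = 1
  return 15
After constant-fold (6 stmts):
  y = 0
  b = 4
  u = 0
  d = 15
  v = 1
  return 15
After dead-code-elim (1 stmts):
  return 15
Evaluate:
  y = 0  =>  y = 0
  b = 4 - y  =>  b = 4
  u = y  =>  u = 0
  d = 5 * 3  =>  d = 15
  v = 1  =>  v = 1
  return d = 15

Answer: 15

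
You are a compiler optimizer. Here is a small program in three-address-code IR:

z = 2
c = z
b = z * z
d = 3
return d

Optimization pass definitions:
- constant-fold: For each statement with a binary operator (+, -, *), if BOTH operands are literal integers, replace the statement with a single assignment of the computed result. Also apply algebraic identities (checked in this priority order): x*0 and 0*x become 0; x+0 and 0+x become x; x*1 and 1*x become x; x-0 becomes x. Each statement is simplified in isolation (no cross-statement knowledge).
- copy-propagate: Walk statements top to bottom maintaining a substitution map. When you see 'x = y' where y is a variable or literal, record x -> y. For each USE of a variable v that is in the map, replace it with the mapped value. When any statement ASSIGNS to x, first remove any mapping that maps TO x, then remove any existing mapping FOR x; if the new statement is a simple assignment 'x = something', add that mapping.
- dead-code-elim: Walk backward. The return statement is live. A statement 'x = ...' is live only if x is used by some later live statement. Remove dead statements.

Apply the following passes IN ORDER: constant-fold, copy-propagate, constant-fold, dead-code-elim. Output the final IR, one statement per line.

Answer: return 3

Derivation:
Initial IR:
  z = 2
  c = z
  b = z * z
  d = 3
  return d
After constant-fold (5 stmts):
  z = 2
  c = z
  b = z * z
  d = 3
  return d
After copy-propagate (5 stmts):
  z = 2
  c = 2
  b = 2 * 2
  d = 3
  return 3
After constant-fold (5 stmts):
  z = 2
  c = 2
  b = 4
  d = 3
  return 3
After dead-code-elim (1 stmts):
  return 3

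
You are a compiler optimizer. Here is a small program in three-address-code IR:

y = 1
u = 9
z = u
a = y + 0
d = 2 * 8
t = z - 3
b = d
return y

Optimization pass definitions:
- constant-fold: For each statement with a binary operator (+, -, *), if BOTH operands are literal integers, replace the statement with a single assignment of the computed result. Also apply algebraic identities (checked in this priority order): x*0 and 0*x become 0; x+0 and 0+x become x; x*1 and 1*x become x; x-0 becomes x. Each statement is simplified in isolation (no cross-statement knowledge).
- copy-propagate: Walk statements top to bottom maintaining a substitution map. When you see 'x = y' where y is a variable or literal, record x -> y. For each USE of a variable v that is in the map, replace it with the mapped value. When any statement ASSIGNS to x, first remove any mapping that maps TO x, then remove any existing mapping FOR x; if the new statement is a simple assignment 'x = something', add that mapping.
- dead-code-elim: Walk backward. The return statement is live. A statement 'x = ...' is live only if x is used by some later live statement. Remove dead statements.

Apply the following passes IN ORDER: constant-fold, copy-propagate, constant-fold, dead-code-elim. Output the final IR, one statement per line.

Answer: return 1

Derivation:
Initial IR:
  y = 1
  u = 9
  z = u
  a = y + 0
  d = 2 * 8
  t = z - 3
  b = d
  return y
After constant-fold (8 stmts):
  y = 1
  u = 9
  z = u
  a = y
  d = 16
  t = z - 3
  b = d
  return y
After copy-propagate (8 stmts):
  y = 1
  u = 9
  z = 9
  a = 1
  d = 16
  t = 9 - 3
  b = 16
  return 1
After constant-fold (8 stmts):
  y = 1
  u = 9
  z = 9
  a = 1
  d = 16
  t = 6
  b = 16
  return 1
After dead-code-elim (1 stmts):
  return 1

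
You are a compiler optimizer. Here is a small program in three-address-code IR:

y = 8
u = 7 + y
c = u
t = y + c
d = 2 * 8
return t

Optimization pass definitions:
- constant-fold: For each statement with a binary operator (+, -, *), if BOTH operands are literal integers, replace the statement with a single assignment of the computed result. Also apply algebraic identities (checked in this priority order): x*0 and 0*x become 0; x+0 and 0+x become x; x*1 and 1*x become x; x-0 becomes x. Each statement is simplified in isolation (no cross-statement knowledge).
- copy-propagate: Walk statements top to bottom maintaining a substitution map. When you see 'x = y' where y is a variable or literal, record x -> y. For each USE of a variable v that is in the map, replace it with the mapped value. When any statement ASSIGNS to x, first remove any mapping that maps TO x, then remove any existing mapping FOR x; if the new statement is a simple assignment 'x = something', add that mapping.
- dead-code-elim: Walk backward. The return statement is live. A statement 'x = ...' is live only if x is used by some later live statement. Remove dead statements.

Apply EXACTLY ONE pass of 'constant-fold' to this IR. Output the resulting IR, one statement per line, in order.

Answer: y = 8
u = 7 + y
c = u
t = y + c
d = 16
return t

Derivation:
Applying constant-fold statement-by-statement:
  [1] y = 8  (unchanged)
  [2] u = 7 + y  (unchanged)
  [3] c = u  (unchanged)
  [4] t = y + c  (unchanged)
  [5] d = 2 * 8  -> d = 16
  [6] return t  (unchanged)
Result (6 stmts):
  y = 8
  u = 7 + y
  c = u
  t = y + c
  d = 16
  return t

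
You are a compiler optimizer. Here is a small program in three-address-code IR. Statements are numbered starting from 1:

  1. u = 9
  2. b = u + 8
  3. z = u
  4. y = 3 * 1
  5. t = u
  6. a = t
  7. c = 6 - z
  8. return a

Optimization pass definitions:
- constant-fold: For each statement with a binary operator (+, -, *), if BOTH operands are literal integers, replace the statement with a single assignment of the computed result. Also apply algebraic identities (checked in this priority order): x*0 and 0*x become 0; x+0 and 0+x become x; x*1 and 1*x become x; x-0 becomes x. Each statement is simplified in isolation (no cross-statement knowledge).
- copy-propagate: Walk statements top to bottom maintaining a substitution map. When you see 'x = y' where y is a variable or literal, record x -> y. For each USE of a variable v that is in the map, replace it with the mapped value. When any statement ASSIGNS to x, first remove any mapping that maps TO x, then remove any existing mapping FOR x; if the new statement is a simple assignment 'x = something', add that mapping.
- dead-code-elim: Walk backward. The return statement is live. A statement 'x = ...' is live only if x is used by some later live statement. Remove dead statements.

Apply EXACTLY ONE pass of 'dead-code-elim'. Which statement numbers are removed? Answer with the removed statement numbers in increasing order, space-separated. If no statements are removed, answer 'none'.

Answer: 2 3 4 7

Derivation:
Backward liveness scan:
Stmt 1 'u = 9': KEEP (u is live); live-in = []
Stmt 2 'b = u + 8': DEAD (b not in live set ['u'])
Stmt 3 'z = u': DEAD (z not in live set ['u'])
Stmt 4 'y = 3 * 1': DEAD (y not in live set ['u'])
Stmt 5 't = u': KEEP (t is live); live-in = ['u']
Stmt 6 'a = t': KEEP (a is live); live-in = ['t']
Stmt 7 'c = 6 - z': DEAD (c not in live set ['a'])
Stmt 8 'return a': KEEP (return); live-in = ['a']
Removed statement numbers: [2, 3, 4, 7]
Surviving IR:
  u = 9
  t = u
  a = t
  return a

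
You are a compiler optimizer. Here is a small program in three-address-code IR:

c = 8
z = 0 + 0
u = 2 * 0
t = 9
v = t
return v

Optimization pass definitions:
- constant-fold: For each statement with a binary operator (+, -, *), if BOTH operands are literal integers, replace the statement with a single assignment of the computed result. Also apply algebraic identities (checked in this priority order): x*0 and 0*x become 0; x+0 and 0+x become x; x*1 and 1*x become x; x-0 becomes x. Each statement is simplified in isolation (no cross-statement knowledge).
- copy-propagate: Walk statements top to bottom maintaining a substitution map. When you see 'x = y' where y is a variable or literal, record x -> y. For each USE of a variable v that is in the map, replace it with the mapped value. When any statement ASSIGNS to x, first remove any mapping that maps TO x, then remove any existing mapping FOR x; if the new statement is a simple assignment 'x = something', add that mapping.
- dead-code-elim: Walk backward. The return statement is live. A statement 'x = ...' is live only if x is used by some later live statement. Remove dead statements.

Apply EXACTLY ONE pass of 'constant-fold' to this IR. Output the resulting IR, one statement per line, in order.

Answer: c = 8
z = 0
u = 0
t = 9
v = t
return v

Derivation:
Applying constant-fold statement-by-statement:
  [1] c = 8  (unchanged)
  [2] z = 0 + 0  -> z = 0
  [3] u = 2 * 0  -> u = 0
  [4] t = 9  (unchanged)
  [5] v = t  (unchanged)
  [6] return v  (unchanged)
Result (6 stmts):
  c = 8
  z = 0
  u = 0
  t = 9
  v = t
  return v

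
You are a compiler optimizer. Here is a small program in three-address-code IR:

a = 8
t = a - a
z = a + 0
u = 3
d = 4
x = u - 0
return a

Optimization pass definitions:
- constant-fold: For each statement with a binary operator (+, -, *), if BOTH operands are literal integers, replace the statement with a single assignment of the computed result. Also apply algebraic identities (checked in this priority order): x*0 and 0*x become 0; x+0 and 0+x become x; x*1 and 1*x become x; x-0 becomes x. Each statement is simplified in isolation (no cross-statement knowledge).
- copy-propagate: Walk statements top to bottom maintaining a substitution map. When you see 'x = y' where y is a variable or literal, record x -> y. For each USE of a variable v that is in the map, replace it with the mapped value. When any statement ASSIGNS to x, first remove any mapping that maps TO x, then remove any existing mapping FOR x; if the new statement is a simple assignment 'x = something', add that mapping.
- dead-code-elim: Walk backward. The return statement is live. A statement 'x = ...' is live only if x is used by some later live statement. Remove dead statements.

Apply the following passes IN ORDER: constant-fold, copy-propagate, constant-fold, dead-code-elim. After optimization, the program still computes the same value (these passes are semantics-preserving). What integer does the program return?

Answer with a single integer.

Answer: 8

Derivation:
Initial IR:
  a = 8
  t = a - a
  z = a + 0
  u = 3
  d = 4
  x = u - 0
  return a
After constant-fold (7 stmts):
  a = 8
  t = a - a
  z = a
  u = 3
  d = 4
  x = u
  return a
After copy-propagate (7 stmts):
  a = 8
  t = 8 - 8
  z = 8
  u = 3
  d = 4
  x = 3
  return 8
After constant-fold (7 stmts):
  a = 8
  t = 0
  z = 8
  u = 3
  d = 4
  x = 3
  return 8
After dead-code-elim (1 stmts):
  return 8
Evaluate:
  a = 8  =>  a = 8
  t = a - a  =>  t = 0
  z = a + 0  =>  z = 8
  u = 3  =>  u = 3
  d = 4  =>  d = 4
  x = u - 0  =>  x = 3
  return a = 8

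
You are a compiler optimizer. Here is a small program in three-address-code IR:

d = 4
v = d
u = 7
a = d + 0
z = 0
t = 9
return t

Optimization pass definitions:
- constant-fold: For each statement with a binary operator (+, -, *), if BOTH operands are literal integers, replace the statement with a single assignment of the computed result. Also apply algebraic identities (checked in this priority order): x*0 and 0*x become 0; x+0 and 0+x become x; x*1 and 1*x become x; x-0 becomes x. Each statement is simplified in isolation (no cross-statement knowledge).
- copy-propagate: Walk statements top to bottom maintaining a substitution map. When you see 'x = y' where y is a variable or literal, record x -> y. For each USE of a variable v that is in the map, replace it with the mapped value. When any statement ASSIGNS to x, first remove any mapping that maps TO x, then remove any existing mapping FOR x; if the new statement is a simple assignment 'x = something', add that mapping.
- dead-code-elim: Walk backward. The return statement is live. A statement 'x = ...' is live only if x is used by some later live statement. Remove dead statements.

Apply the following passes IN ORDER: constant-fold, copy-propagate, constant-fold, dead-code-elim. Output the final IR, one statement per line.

Initial IR:
  d = 4
  v = d
  u = 7
  a = d + 0
  z = 0
  t = 9
  return t
After constant-fold (7 stmts):
  d = 4
  v = d
  u = 7
  a = d
  z = 0
  t = 9
  return t
After copy-propagate (7 stmts):
  d = 4
  v = 4
  u = 7
  a = 4
  z = 0
  t = 9
  return 9
After constant-fold (7 stmts):
  d = 4
  v = 4
  u = 7
  a = 4
  z = 0
  t = 9
  return 9
After dead-code-elim (1 stmts):
  return 9

Answer: return 9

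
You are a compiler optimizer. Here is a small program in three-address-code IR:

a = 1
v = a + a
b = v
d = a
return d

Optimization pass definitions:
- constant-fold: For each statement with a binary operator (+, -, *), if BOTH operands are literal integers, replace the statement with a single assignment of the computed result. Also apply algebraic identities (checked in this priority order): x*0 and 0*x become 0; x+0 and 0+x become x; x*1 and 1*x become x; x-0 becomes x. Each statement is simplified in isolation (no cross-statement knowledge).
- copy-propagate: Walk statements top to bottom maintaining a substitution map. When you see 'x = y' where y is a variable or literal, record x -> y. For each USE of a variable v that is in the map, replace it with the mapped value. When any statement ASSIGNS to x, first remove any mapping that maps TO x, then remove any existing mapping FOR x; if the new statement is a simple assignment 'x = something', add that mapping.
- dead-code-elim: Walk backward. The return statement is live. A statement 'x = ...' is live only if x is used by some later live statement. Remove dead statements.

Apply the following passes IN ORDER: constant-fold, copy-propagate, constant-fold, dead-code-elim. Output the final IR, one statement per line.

Answer: return 1

Derivation:
Initial IR:
  a = 1
  v = a + a
  b = v
  d = a
  return d
After constant-fold (5 stmts):
  a = 1
  v = a + a
  b = v
  d = a
  return d
After copy-propagate (5 stmts):
  a = 1
  v = 1 + 1
  b = v
  d = 1
  return 1
After constant-fold (5 stmts):
  a = 1
  v = 2
  b = v
  d = 1
  return 1
After dead-code-elim (1 stmts):
  return 1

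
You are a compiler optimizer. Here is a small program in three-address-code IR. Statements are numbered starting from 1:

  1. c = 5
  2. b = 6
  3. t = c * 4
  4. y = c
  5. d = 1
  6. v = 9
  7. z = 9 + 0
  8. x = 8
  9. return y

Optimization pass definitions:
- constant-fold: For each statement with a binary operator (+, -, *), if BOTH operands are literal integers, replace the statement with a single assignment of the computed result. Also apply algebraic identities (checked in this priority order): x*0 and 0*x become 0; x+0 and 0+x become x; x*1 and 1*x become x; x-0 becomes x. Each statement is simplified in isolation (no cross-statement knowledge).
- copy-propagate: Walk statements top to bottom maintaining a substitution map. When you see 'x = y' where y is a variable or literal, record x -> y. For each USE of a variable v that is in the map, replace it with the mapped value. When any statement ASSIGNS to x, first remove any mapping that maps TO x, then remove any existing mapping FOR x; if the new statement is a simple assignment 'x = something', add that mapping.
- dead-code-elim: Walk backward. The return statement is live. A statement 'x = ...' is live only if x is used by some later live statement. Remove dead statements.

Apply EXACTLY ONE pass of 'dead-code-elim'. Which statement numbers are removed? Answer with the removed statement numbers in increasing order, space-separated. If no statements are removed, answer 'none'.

Backward liveness scan:
Stmt 1 'c = 5': KEEP (c is live); live-in = []
Stmt 2 'b = 6': DEAD (b not in live set ['c'])
Stmt 3 't = c * 4': DEAD (t not in live set ['c'])
Stmt 4 'y = c': KEEP (y is live); live-in = ['c']
Stmt 5 'd = 1': DEAD (d not in live set ['y'])
Stmt 6 'v = 9': DEAD (v not in live set ['y'])
Stmt 7 'z = 9 + 0': DEAD (z not in live set ['y'])
Stmt 8 'x = 8': DEAD (x not in live set ['y'])
Stmt 9 'return y': KEEP (return); live-in = ['y']
Removed statement numbers: [2, 3, 5, 6, 7, 8]
Surviving IR:
  c = 5
  y = c
  return y

Answer: 2 3 5 6 7 8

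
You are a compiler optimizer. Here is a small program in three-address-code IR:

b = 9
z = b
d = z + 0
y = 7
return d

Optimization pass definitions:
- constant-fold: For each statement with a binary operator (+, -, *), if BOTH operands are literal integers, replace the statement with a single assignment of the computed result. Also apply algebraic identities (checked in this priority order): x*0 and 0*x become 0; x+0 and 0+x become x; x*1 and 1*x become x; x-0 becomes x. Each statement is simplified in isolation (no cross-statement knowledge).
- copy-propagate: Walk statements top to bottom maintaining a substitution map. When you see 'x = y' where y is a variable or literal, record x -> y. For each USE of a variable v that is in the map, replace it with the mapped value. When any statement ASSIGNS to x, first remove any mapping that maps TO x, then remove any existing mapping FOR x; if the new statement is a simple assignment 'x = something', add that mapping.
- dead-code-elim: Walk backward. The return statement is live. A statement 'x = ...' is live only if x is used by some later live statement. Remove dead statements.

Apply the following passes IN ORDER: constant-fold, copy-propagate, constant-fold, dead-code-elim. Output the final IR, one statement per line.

Initial IR:
  b = 9
  z = b
  d = z + 0
  y = 7
  return d
After constant-fold (5 stmts):
  b = 9
  z = b
  d = z
  y = 7
  return d
After copy-propagate (5 stmts):
  b = 9
  z = 9
  d = 9
  y = 7
  return 9
After constant-fold (5 stmts):
  b = 9
  z = 9
  d = 9
  y = 7
  return 9
After dead-code-elim (1 stmts):
  return 9

Answer: return 9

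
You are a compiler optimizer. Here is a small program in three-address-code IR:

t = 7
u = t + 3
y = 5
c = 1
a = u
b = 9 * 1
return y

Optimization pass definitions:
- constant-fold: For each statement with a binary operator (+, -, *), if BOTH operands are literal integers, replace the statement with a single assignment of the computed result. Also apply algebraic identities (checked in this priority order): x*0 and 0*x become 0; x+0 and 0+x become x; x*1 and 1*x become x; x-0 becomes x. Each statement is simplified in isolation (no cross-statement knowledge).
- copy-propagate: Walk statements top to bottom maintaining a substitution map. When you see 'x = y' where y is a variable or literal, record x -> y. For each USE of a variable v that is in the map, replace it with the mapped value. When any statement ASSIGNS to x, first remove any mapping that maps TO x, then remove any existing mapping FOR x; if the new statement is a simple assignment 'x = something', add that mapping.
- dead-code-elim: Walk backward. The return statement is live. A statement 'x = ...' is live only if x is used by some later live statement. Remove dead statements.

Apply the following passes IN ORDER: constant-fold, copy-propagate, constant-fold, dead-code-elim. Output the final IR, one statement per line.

Initial IR:
  t = 7
  u = t + 3
  y = 5
  c = 1
  a = u
  b = 9 * 1
  return y
After constant-fold (7 stmts):
  t = 7
  u = t + 3
  y = 5
  c = 1
  a = u
  b = 9
  return y
After copy-propagate (7 stmts):
  t = 7
  u = 7 + 3
  y = 5
  c = 1
  a = u
  b = 9
  return 5
After constant-fold (7 stmts):
  t = 7
  u = 10
  y = 5
  c = 1
  a = u
  b = 9
  return 5
After dead-code-elim (1 stmts):
  return 5

Answer: return 5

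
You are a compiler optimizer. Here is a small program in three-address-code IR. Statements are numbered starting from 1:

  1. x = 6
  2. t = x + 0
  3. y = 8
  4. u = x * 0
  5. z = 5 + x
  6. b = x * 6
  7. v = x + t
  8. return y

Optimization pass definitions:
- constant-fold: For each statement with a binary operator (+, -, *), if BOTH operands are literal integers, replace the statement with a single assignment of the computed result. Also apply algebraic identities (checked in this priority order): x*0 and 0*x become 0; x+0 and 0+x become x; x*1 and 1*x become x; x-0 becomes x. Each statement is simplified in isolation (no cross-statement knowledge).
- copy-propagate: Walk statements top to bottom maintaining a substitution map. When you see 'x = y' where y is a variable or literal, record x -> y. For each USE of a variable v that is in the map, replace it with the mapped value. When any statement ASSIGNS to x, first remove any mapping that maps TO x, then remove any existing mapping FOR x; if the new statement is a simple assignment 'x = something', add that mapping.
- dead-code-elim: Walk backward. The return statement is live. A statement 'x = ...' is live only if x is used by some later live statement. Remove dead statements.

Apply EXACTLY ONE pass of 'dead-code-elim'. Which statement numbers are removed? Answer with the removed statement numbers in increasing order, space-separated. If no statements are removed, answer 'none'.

Answer: 1 2 4 5 6 7

Derivation:
Backward liveness scan:
Stmt 1 'x = 6': DEAD (x not in live set [])
Stmt 2 't = x + 0': DEAD (t not in live set [])
Stmt 3 'y = 8': KEEP (y is live); live-in = []
Stmt 4 'u = x * 0': DEAD (u not in live set ['y'])
Stmt 5 'z = 5 + x': DEAD (z not in live set ['y'])
Stmt 6 'b = x * 6': DEAD (b not in live set ['y'])
Stmt 7 'v = x + t': DEAD (v not in live set ['y'])
Stmt 8 'return y': KEEP (return); live-in = ['y']
Removed statement numbers: [1, 2, 4, 5, 6, 7]
Surviving IR:
  y = 8
  return y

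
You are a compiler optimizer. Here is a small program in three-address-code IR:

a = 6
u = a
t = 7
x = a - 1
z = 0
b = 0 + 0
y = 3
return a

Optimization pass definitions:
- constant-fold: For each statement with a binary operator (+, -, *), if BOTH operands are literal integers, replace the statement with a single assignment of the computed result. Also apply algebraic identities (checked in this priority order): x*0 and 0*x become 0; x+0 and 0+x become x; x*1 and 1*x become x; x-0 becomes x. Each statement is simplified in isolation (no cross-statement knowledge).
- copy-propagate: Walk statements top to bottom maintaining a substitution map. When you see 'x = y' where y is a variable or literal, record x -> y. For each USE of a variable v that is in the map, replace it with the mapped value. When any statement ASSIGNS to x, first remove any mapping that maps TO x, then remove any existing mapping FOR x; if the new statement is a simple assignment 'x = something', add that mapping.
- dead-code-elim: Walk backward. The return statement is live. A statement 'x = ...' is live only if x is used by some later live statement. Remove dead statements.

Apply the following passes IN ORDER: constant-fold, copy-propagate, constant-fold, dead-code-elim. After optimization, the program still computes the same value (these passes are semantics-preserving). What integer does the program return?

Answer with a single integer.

Answer: 6

Derivation:
Initial IR:
  a = 6
  u = a
  t = 7
  x = a - 1
  z = 0
  b = 0 + 0
  y = 3
  return a
After constant-fold (8 stmts):
  a = 6
  u = a
  t = 7
  x = a - 1
  z = 0
  b = 0
  y = 3
  return a
After copy-propagate (8 stmts):
  a = 6
  u = 6
  t = 7
  x = 6 - 1
  z = 0
  b = 0
  y = 3
  return 6
After constant-fold (8 stmts):
  a = 6
  u = 6
  t = 7
  x = 5
  z = 0
  b = 0
  y = 3
  return 6
After dead-code-elim (1 stmts):
  return 6
Evaluate:
  a = 6  =>  a = 6
  u = a  =>  u = 6
  t = 7  =>  t = 7
  x = a - 1  =>  x = 5
  z = 0  =>  z = 0
  b = 0 + 0  =>  b = 0
  y = 3  =>  y = 3
  return a = 6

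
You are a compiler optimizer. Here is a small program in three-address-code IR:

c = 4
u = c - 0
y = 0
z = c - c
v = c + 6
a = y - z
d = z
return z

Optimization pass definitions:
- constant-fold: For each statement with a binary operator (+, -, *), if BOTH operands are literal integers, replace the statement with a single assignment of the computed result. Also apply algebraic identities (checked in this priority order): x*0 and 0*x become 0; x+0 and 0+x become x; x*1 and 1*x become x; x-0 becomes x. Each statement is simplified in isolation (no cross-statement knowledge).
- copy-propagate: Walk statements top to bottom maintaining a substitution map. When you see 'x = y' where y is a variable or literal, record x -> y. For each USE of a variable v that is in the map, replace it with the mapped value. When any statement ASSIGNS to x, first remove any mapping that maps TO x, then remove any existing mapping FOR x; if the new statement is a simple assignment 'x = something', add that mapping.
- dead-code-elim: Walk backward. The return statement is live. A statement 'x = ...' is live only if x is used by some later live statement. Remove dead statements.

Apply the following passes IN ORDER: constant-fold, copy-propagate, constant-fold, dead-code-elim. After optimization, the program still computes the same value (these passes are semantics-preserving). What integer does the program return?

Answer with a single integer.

Answer: 0

Derivation:
Initial IR:
  c = 4
  u = c - 0
  y = 0
  z = c - c
  v = c + 6
  a = y - z
  d = z
  return z
After constant-fold (8 stmts):
  c = 4
  u = c
  y = 0
  z = c - c
  v = c + 6
  a = y - z
  d = z
  return z
After copy-propagate (8 stmts):
  c = 4
  u = 4
  y = 0
  z = 4 - 4
  v = 4 + 6
  a = 0 - z
  d = z
  return z
After constant-fold (8 stmts):
  c = 4
  u = 4
  y = 0
  z = 0
  v = 10
  a = 0 - z
  d = z
  return z
After dead-code-elim (2 stmts):
  z = 0
  return z
Evaluate:
  c = 4  =>  c = 4
  u = c - 0  =>  u = 4
  y = 0  =>  y = 0
  z = c - c  =>  z = 0
  v = c + 6  =>  v = 10
  a = y - z  =>  a = 0
  d = z  =>  d = 0
  return z = 0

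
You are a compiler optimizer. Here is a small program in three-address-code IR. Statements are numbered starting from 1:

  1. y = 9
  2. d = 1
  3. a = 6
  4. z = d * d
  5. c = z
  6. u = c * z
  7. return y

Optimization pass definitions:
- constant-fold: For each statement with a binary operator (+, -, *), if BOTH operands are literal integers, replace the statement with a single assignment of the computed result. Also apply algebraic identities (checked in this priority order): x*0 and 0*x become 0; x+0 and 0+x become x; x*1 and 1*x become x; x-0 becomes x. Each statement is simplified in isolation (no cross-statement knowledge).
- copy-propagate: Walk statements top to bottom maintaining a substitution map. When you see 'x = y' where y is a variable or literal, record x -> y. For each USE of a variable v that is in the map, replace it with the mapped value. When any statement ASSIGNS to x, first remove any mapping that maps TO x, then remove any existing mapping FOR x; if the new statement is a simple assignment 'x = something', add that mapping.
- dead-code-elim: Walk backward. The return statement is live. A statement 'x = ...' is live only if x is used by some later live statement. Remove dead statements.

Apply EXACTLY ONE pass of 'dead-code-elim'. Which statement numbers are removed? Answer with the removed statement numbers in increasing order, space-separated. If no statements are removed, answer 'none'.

Backward liveness scan:
Stmt 1 'y = 9': KEEP (y is live); live-in = []
Stmt 2 'd = 1': DEAD (d not in live set ['y'])
Stmt 3 'a = 6': DEAD (a not in live set ['y'])
Stmt 4 'z = d * d': DEAD (z not in live set ['y'])
Stmt 5 'c = z': DEAD (c not in live set ['y'])
Stmt 6 'u = c * z': DEAD (u not in live set ['y'])
Stmt 7 'return y': KEEP (return); live-in = ['y']
Removed statement numbers: [2, 3, 4, 5, 6]
Surviving IR:
  y = 9
  return y

Answer: 2 3 4 5 6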